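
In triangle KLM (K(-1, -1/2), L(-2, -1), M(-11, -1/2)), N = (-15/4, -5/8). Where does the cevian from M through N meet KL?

Barycentric coordinates of N with respect to KLM: (1/2, 1/4, 1/4).
On side KL the M-coordinate is zero; dropping N's M-weight 1/4 and renormalizing the remaining 1/2 : 1/4 gives weights 2/3, 1/3 on K, L.
J = (2/3)·(-1, -1/2) + (1/3)·(-2, -1) = (-4/3, -2/3).

(-4/3, -2/3)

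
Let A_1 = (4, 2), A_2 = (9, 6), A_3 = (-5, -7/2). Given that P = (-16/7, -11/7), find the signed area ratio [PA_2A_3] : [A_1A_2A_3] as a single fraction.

-1/7

[A_1A_2A_3] = ½·(4·(6−(-7/2)) + 9·(-7/2−2) + (-5)·(2−6)) = ½·(38 − 99/2 + 20) = 17/4.
[PA_2A_3] = ½·((-16/7)·(6−(-7/2)) + 9·(-7/2−(-11/7)) + (-5)·(-11/7−6)) = ½·(-152/7 − 243/14 + 265/7) = -17/28, so the ratio is (-17/28)/(17/4) = -1/7.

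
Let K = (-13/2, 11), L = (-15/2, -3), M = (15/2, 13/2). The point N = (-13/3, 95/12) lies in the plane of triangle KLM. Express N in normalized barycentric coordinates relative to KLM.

(2/3, 1/6, 1/6)

Signed area of the reference triangle: [KLM] = ½·((-13/2)·(-3−(13/2)) + (-15/2)·(13/2−11) + (15/2)·(11−(-3))) = ½·(247/4 + 135/4 + 105) = 401/4.
[NLM] = ½·((-13/3)·(-3−(13/2)) + (-15/2)·(13/2−(95/12)) + (15/2)·(95/12−(-3))) = ½·(247/6 + 85/8 + 655/8) = 401/6, so the K-coordinate is (401/6)/(401/4) = 2/3.
[KNM] = ½·((-13/2)·(95/12−(13/2)) + (-13/3)·(13/2−11) + (15/2)·(11−(95/12))) = ½·(-221/24 + 39/2 + 185/8) = 401/24, so the L-coordinate is 1/6.
[KLN] = ½·((-13/2)·(-3−(95/12)) + (-15/2)·(95/12−11) + (-13/3)·(11−(-3))) = ½·(1703/24 + 185/8 − 182/3) = 401/24, so the M-coordinate is 1/6.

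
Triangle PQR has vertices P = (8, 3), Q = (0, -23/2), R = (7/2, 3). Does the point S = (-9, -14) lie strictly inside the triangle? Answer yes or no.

no

Barycentric coordinates of S: (-487/261, 34/29, 442/261).
The three coordinates are negative, positive, positive; a point is interior exactly when all three are positive.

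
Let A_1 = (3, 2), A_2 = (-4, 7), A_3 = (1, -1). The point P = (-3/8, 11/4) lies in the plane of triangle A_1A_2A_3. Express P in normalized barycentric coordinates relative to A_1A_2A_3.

Signed area of the reference triangle: [A_1A_2A_3] = ½·(3·(7−(-1)) + (-4)·(-1−2) + 1·(2−7)) = ½·(24 + 12 − 5) = 31/2.
[PA_2A_3] = ½·((-3/8)·(7−(-1)) + (-4)·(-1−(11/4)) + 1·(11/4−7)) = ½·(-3 + 15 − 17/4) = 31/8, so the A_1-coordinate is (31/8)/(31/2) = 1/4.
[A_1PA_3] = ½·(3·(11/4−(-1)) + (-3/8)·(-1−2) + 1·(2−(11/4))) = ½·(45/4 + 9/8 − 3/4) = 93/16, so the A_2-coordinate is 3/8.
[A_1A_2P] = ½·(3·(7−(11/4)) + (-4)·(11/4−2) + (-3/8)·(2−7)) = ½·(51/4 − 3 + 15/8) = 93/16, so the A_3-coordinate is 3/8.
Check: 1/4 + 3/8 + 3/8 = 1.

(1/4, 3/8, 3/8)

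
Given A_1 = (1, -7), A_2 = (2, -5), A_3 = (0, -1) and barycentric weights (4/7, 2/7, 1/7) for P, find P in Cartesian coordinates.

P = (4/7)·A_1 + (2/7)·A_2 + (1/7)·A_3.
x-coordinate: (4/7)·1 + (2/7)·2 + (1/7)·0 = 8/7.
y-coordinate: (4/7)·(-7) + (2/7)·(-5) + (1/7)·(-1) = -39/7.

(8/7, -39/7)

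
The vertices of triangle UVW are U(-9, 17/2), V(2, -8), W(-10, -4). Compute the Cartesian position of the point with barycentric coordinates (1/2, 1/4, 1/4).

P = (1/2)·U + (1/4)·V + (1/4)·W.
x-coordinate: (1/2)·(-9) + (1/4)·2 + (1/4)·(-10) = -13/2.
y-coordinate: (1/2)·(17/2) + (1/4)·(-8) + (1/4)·(-4) = 5/4.

(-13/2, 5/4)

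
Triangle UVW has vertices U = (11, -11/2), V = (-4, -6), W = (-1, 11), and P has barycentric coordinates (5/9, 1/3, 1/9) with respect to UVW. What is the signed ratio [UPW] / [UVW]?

1/3

The signed ratio [UPW]/[UVW] equals the barycentric coordinate of P at vertex V, which is 1/3.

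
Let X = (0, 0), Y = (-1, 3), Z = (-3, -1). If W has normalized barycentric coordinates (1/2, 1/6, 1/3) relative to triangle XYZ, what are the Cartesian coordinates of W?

(-7/6, 1/6)

W = (1/2)·X + (1/6)·Y + (1/3)·Z.
x-coordinate: (1/2)·0 + (1/6)·(-1) + (1/3)·(-3) = -7/6.
y-coordinate: (1/2)·0 + (1/6)·3 + (1/3)·(-1) = 1/6.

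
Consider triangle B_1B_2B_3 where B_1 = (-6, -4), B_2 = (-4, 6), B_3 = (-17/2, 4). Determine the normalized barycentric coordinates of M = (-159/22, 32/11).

(2/11, 2/11, 7/11)

Signed area of the reference triangle: [B_1B_2B_3] = ½·((-6)·(6−4) + (-4)·(4−(-4)) + (-17/2)·(-4−6)) = ½·(-12 − 32 + 85) = 41/2.
[MB_2B_3] = ½·((-159/22)·(6−4) + (-4)·(4−(32/11)) + (-17/2)·(32/11−6)) = ½·(-159/11 − 48/11 + 289/11) = 41/11, so the B_1-coordinate is (41/11)/(41/2) = 2/11.
[B_1MB_3] = ½·((-6)·(32/11−4) + (-159/22)·(4−(-4)) + (-17/2)·(-4−(32/11))) = ½·(72/11 − 636/11 + 646/11) = 41/11, so the B_2-coordinate is 2/11.
[B_1B_2M] = ½·((-6)·(6−(32/11)) + (-4)·(32/11−(-4)) + (-159/22)·(-4−6)) = ½·(-204/11 − 304/11 + 795/11) = 287/22, so the B_3-coordinate is 7/11.
Check: 2/11 + 2/11 + 7/11 = 1.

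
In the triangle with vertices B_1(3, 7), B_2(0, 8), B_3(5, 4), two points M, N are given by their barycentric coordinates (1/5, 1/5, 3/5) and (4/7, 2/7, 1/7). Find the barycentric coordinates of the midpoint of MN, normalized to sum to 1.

Since both coordinate triples sum to 1, the midpoint's barycentrics are the componentwise average.
(1/5+4/7)/2 = 27/70; similarly 17/70 and 13/35.

(27/70, 17/70, 13/35)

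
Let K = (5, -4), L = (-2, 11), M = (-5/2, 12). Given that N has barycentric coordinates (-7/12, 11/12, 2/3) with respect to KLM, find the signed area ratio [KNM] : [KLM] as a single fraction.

11/12

The signed ratio [KNM]/[KLM] equals the barycentric coordinate of N at vertex L, which is 11/12.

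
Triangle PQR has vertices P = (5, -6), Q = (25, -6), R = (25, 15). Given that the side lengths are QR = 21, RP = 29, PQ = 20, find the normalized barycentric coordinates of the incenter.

(3/10, 29/70, 2/7)

The incenter has barycentric coordinates proportional to the opposite side lengths: (21 : 29 : 20).
Normalizing by 21+29+20 = 70 gives (3/10, 29/70, 2/7).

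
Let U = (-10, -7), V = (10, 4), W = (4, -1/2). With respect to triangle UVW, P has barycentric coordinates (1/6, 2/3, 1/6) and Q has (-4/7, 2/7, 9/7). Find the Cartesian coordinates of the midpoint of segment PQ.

(407/42, 71/24)

Barycentric coordinates of the midpoint are the average: (-17/84, 10/21, 61/84).
Converting: (-17/84)·U + (10/21)·V + (61/84)·W = (407/42, 71/24).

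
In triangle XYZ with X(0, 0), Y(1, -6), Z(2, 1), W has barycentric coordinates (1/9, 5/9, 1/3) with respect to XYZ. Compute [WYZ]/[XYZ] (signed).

The signed ratio [WYZ]/[XYZ] equals the barycentric coordinate of W at vertex X, which is 1/9.

1/9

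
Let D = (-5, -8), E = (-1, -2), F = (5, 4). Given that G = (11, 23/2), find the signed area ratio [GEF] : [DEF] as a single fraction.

[DEF] = ½·((-5)·(-2−4) + (-1)·(4−(-8)) + 5·(-8−(-2))) = ½·(30 − 12 − 30) = -6.
[GEF] = ½·(11·(-2−4) + (-1)·(4−(23/2)) + 5·(23/2−(-2))) = ½·(-66 + 15/2 + 135/2) = 9/2, so the ratio is (9/2)/(-6) = -3/4.

-3/4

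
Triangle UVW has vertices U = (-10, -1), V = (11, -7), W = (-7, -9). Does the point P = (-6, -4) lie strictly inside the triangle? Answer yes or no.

yes

Barycentric coordinates of P: (44/75, 23/150, 13/50).
The three coordinates are positive, positive, positive; a point is interior exactly when all three are positive.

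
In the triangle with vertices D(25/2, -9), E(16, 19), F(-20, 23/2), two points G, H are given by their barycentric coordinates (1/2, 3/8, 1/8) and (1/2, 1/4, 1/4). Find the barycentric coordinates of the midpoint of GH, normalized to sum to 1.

(1/2, 5/16, 3/16)

Since both coordinate triples sum to 1, the midpoint's barycentrics are the componentwise average.
(1/2+1/2)/2 = 1/2; similarly 5/16 and 3/16.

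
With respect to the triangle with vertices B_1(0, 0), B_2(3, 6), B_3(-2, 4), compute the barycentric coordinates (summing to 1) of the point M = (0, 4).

Signed area of the reference triangle: [B_1B_2B_3] = ½·(0·(6−4) + 3·(4−0) + (-2)·(0−6)) = ½·(0 + 12 + 12) = 12.
[MB_2B_3] = ½·(0·(6−4) + 3·(4−4) + (-2)·(4−6)) = ½·(0 + 0 + 4) = 2, so the B_1-coordinate is 2/12 = 1/6.
[B_1MB_3] = ½·(0·(4−4) + 0·(4−0) + (-2)·(0−4)) = ½·(0 + 0 + 8) = 4, so the B_2-coordinate is 1/3.
[B_1B_2M] = ½·(0·(6−4) + 3·(4−0) + 0·(0−6)) = ½·(0 + 12 + 0) = 6, so the B_3-coordinate is 1/2.
Check: 1/6 + 1/3 + 1/2 = 1.

(1/6, 1/3, 1/2)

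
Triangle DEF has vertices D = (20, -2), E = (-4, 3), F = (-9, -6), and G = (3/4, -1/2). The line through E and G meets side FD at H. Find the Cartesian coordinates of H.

Barycentric coordinates of G with respect to DEF: (1/4, 1/2, 1/4).
On side FD the E-coordinate is zero; dropping G's E-weight 1/2 and renormalizing the remaining 1/4 : 1/4 gives weights 1/2, 1/2 on F, D.
H = (1/2)·(-9, -6) + (1/2)·(20, -2) = (11/2, -4).

(11/2, -4)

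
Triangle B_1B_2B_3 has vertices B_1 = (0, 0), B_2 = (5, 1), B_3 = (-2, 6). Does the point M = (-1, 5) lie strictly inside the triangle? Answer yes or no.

Barycentric coordinates of M: (1/16, 1/8, 13/16).
The three coordinates are positive, positive, positive; a point is interior exactly when all three are positive.

yes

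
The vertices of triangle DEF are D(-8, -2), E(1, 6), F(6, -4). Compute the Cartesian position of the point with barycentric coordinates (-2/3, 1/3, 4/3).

(41/3, -2)

G = (-2/3)·D + (1/3)·E + (4/3)·F.
x-coordinate: (-2/3)·(-8) + (1/3)·1 + (4/3)·6 = 41/3.
y-coordinate: (-2/3)·(-2) + (1/3)·6 + (4/3)·(-4) = -2.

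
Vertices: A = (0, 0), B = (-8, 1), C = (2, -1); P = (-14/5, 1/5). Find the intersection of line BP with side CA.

(2/3, -1/3)

Barycentric coordinates of P with respect to ABC: (2/5, 2/5, 1/5).
On side CA the B-coordinate is zero; dropping P's B-weight 2/5 and renormalizing the remaining 1/5 : 2/5 gives weights 1/3, 2/3 on C, A.
Q = (1/3)·(2, -1) + (2/3)·(0, 0) = (2/3, -1/3).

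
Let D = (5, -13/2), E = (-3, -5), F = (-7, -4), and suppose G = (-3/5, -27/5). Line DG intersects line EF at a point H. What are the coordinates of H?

(-13/3, -14/3)

Barycentric coordinates of G with respect to DEF: (2/5, 2/5, 1/5).
On side EF the D-coordinate is zero; dropping G's D-weight 2/5 and renormalizing the remaining 2/5 : 1/5 gives weights 2/3, 1/3 on E, F.
H = (2/3)·(-3, -5) + (1/3)·(-7, -4) = (-13/3, -14/3).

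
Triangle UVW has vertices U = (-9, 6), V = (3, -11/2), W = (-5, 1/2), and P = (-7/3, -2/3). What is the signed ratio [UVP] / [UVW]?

1/6

[UVW] = ½·((-9)·(-11/2−(1/2)) + 3·(1/2−6) + (-5)·(6−(-11/2))) = ½·(54 − 33/2 − 115/2) = -10.
[UVP] = ½·((-9)·(-11/2−(-2/3)) + 3·(-2/3−6) + (-7/3)·(6−(-11/2))) = ½·(87/2 − 20 − 161/6) = -5/3, so the ratio is (-5/3)/(-10) = 1/6.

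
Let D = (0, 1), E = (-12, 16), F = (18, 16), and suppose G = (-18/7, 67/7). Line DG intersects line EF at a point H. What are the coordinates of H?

(-9/2, 16)

Barycentric coordinates of G with respect to DEF: (3/7, 3/7, 1/7).
On side EF the D-coordinate is zero; dropping G's D-weight 3/7 and renormalizing the remaining 3/7 : 1/7 gives weights 3/4, 1/4 on E, F.
H = (3/4)·(-12, 16) + (1/4)·(18, 16) = (-9/2, 16).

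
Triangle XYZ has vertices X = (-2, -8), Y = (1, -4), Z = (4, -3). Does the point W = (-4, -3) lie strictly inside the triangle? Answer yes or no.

Barycentric coordinates of W: (-8/9, 40/9, -23/9).
The three coordinates are negative, positive, negative; a point is interior exactly when all three are positive.

no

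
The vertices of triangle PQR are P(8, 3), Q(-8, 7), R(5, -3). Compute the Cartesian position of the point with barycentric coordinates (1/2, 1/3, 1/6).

(13/6, 10/3)

S = (1/2)·P + (1/3)·Q + (1/6)·R.
x-coordinate: (1/2)·8 + (1/3)·(-8) + (1/6)·5 = 13/6.
y-coordinate: (1/2)·3 + (1/3)·7 + (1/6)·(-3) = 10/3.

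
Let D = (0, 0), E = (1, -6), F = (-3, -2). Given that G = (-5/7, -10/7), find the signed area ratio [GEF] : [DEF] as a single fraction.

[DEF] = ½·(0·(-6−(-2)) + 1·(-2−0) + (-3)·(0−(-6))) = ½·(0 − 2 − 18) = -10.
[GEF] = ½·((-5/7)·(-6−(-2)) + 1·(-2−(-10/7)) + (-3)·(-10/7−(-6))) = ½·(20/7 − 4/7 − 96/7) = -40/7, so the ratio is (-40/7)/(-10) = 4/7.

4/7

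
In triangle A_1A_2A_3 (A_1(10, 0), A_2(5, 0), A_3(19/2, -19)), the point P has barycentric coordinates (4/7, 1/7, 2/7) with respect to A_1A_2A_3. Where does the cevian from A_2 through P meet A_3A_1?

(59/6, -19/3)

Line A_2P meets A_3A_1 where the A_2-coordinate vanishes; zeroing P's A_2-weight and renormalizing leaves A_3, A_1-weights 2/7 : 4/7 → (1/3, 2/3).
So Q = (1/3)·A_3 + (2/3)·A_1 = (59/6, -19/3).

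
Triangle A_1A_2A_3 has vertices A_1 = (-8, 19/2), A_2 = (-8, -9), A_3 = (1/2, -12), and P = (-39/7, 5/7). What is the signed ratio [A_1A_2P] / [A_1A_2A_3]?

[A_1A_2A_3] = ½·((-8)·(-9−(-12)) + (-8)·(-12−(19/2)) + (1/2)·(19/2−(-9))) = ½·(-24 + 172 + 37/4) = 629/8.
[A_1A_2P] = ½·((-8)·(-9−(5/7)) + (-8)·(5/7−(19/2)) + (-39/7)·(19/2−(-9))) = ½·(544/7 + 492/7 − 1443/14) = 629/28, so the ratio is (629/28)/(629/8) = 2/7.

2/7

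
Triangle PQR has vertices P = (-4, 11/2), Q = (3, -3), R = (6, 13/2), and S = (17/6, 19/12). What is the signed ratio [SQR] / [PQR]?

[PQR] = ½·((-4)·(-3−(13/2)) + 3·(13/2−(11/2)) + 6·(11/2−(-3))) = ½·(38 + 3 + 51) = 46.
[SQR] = ½·((17/6)·(-3−(13/2)) + 3·(13/2−(19/12)) + 6·(19/12−(-3))) = ½·(-323/12 + 59/4 + 55/2) = 23/3, so the ratio is (23/3)/46 = 1/6.

1/6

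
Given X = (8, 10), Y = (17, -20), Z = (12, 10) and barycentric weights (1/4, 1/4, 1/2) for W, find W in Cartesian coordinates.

W = (1/4)·X + (1/4)·Y + (1/2)·Z.
x-coordinate: (1/4)·8 + (1/4)·17 + (1/2)·12 = 49/4.
y-coordinate: (1/4)·10 + (1/4)·(-20) + (1/2)·10 = 5/2.

(49/4, 5/2)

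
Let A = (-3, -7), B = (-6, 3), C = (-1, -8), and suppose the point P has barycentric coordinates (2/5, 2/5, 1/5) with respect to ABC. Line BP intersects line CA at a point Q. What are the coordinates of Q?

(-7/3, -22/3)

Line BP meets CA where the B-coordinate vanishes; zeroing P's B-weight and renormalizing leaves C, A-weights 1/5 : 2/5 → (1/3, 2/3).
So Q = (1/3)·C + (2/3)·A = (-7/3, -22/3).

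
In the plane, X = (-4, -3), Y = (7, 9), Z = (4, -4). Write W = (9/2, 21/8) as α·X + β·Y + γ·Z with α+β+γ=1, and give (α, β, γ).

Signed area of the reference triangle: [XYZ] = ½·((-4)·(9−(-4)) + 7·(-4−(-3)) + 4·(-3−9)) = ½·(-52 − 7 − 48) = -107/2.
[WYZ] = ½·((9/2)·(9−(-4)) + 7·(-4−(21/8)) + 4·(21/8−9)) = ½·(117/2 − 371/8 − 51/2) = -107/16, so the X-coordinate is (-107/16)/(-107/2) = 1/8.
[XWZ] = ½·((-4)·(21/8−(-4)) + (9/2)·(-4−(-3)) + 4·(-3−(21/8))) = ½·(-53/2 − 9/2 − 45/2) = -107/4, so the Y-coordinate is 1/2.
[XYW] = ½·((-4)·(9−(21/8)) + 7·(21/8−(-3)) + (9/2)·(-3−9)) = ½·(-51/2 + 315/8 − 54) = -321/16, so the Z-coordinate is 3/8.

(1/8, 1/2, 3/8)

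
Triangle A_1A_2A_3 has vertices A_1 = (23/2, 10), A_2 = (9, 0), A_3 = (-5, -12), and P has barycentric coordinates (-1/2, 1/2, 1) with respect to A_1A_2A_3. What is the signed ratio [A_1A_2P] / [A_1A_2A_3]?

The signed ratio [A_1A_2P]/[A_1A_2A_3] equals the barycentric coordinate of P at vertex A_3, which is 1.

1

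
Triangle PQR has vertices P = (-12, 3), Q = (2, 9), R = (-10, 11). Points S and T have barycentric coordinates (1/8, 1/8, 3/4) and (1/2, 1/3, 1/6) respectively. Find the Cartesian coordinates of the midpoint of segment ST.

Barycentric coordinates of the midpoint are the average: (5/16, 11/48, 11/24).
Converting: (5/16)·P + (11/48)·Q + (11/24)·R = (-63/8, 193/24).

(-63/8, 193/24)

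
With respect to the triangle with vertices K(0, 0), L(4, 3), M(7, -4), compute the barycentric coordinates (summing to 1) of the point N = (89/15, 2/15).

(-2/15, 2/3, 7/15)

Signed area of the reference triangle: [KLM] = ½·(0·(3−(-4)) + 4·(-4−0) + 7·(0−3)) = ½·(0 − 16 − 21) = -37/2.
[NLM] = ½·((89/15)·(3−(-4)) + 4·(-4−(2/15)) + 7·(2/15−3)) = ½·(623/15 − 248/15 − 301/15) = 37/15, so the K-coordinate is (37/15)/(-37/2) = -2/15.
[KNM] = ½·(0·(2/15−(-4)) + (89/15)·(-4−0) + 7·(0−(2/15))) = ½·(0 − 356/15 − 14/15) = -37/3, so the L-coordinate is 2/3.
[KLN] = ½·(0·(3−(2/15)) + 4·(2/15−0) + (89/15)·(0−3)) = ½·(0 + 8/15 − 89/5) = -259/30, so the M-coordinate is 7/15.
Check: -2/15 + 2/3 + 7/15 = 1.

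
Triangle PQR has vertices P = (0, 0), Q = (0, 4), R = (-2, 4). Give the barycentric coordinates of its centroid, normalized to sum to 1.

The centroid is the average of the vertices, so each weight is 1/3.

(1/3, 1/3, 1/3)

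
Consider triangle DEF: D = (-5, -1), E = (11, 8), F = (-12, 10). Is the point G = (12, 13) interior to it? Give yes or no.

Barycentric coordinates of G: (-117/239, 285/239, 71/239).
The three coordinates are negative, positive, positive; a point is interior exactly when all three are positive.

no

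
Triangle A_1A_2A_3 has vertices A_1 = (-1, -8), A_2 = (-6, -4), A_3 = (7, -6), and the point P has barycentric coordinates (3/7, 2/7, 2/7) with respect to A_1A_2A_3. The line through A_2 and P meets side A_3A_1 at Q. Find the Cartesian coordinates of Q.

Line A_2P meets A_3A_1 where the A_2-coordinate vanishes; zeroing P's A_2-weight and renormalizing leaves A_3, A_1-weights 2/7 : 3/7 → (2/5, 3/5).
So Q = (2/5)·A_3 + (3/5)·A_1 = (11/5, -36/5).

(11/5, -36/5)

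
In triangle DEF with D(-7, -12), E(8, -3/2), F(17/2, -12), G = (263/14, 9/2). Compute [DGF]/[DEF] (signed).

[DEF] = ½·((-7)·(-3/2−(-12)) + 8·(-12−(-12)) + (17/2)·(-12−(-3/2))) = ½·(-147/2 + 0 − 357/4) = -651/8.
[DGF] = ½·((-7)·(9/2−(-12)) + (263/14)·(-12−(-12)) + (17/2)·(-12−(9/2))) = ½·(-231/2 + 0 − 561/4) = -1023/8, so the ratio is (-1023/8)/(-651/8) = 11/7.

11/7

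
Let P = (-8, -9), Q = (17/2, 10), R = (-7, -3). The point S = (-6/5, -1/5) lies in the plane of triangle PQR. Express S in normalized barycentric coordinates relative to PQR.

(2/5, 2/5, 1/5)

Signed area of the reference triangle: [PQR] = ½·((-8)·(10−(-3)) + (17/2)·(-3−(-9)) + (-7)·(-9−10)) = ½·(-104 + 51 + 133) = 40.
[SQR] = ½·((-6/5)·(10−(-3)) + (17/2)·(-3−(-1/5)) + (-7)·(-1/5−10)) = ½·(-78/5 − 119/5 + 357/5) = 16, so the P-coordinate is 16/40 = 2/5.
[PSR] = ½·((-8)·(-1/5−(-3)) + (-6/5)·(-3−(-9)) + (-7)·(-9−(-1/5))) = ½·(-112/5 − 36/5 + 308/5) = 16, so the Q-coordinate is 2/5.
[PQS] = ½·((-8)·(10−(-1/5)) + (17/2)·(-1/5−(-9)) + (-6/5)·(-9−10)) = ½·(-408/5 + 374/5 + 114/5) = 8, so the R-coordinate is 1/5.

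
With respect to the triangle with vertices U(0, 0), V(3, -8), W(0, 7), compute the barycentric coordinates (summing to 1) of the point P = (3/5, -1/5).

(3/5, 1/5, 1/5)

Signed area of the reference triangle: [UVW] = ½·(0·(-8−7) + 3·(7−0) + 0·(0−(-8))) = ½·(0 + 21 + 0) = 21/2.
[PVW] = ½·((3/5)·(-8−7) + 3·(7−(-1/5)) + 0·(-1/5−(-8))) = ½·(-9 + 108/5 + 0) = 63/10, so the U-coordinate is (63/10)/(21/2) = 3/5.
[UPW] = ½·(0·(-1/5−7) + (3/5)·(7−0) + 0·(0−(-1/5))) = ½·(0 + 21/5 + 0) = 21/10, so the V-coordinate is 1/5.
[UVP] = ½·(0·(-8−(-1/5)) + 3·(-1/5−0) + (3/5)·(0−(-8))) = ½·(0 − 3/5 + 24/5) = 21/10, so the W-coordinate is 1/5.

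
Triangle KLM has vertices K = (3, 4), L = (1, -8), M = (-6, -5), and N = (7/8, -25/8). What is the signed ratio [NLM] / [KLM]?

[KLM] = ½·(3·(-8−(-5)) + 1·(-5−4) + (-6)·(4−(-8))) = ½·(-9 − 9 − 72) = -45.
[NLM] = ½·((7/8)·(-8−(-5)) + 1·(-5−(-25/8)) + (-6)·(-25/8−(-8))) = ½·(-21/8 − 15/8 − 117/4) = -135/8, so the ratio is (-135/8)/(-45) = 3/8.

3/8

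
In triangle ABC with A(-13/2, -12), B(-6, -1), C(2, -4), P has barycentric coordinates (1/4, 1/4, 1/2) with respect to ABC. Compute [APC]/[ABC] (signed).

The signed ratio [APC]/[ABC] equals the barycentric coordinate of P at vertex B, which is 1/4.

1/4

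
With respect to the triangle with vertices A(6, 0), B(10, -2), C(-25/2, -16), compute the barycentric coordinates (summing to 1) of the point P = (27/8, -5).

(1/4, 1/2, 1/4)

Signed area of the reference triangle: [ABC] = ½·(6·(-2−(-16)) + 10·(-16−0) + (-25/2)·(0−(-2))) = ½·(84 − 160 − 25) = -101/2.
[PBC] = ½·((27/8)·(-2−(-16)) + 10·(-16−(-5)) + (-25/2)·(-5−(-2))) = ½·(189/4 − 110 + 75/2) = -101/8, so the A-coordinate is (-101/8)/(-101/2) = 1/4.
[APC] = ½·(6·(-5−(-16)) + (27/8)·(-16−0) + (-25/2)·(0−(-5))) = ½·(66 − 54 − 125/2) = -101/4, so the B-coordinate is 1/2.
[ABP] = ½·(6·(-2−(-5)) + 10·(-5−0) + (27/8)·(0−(-2))) = ½·(18 − 50 + 27/4) = -101/8, so the C-coordinate is 1/4.
Check: 1/4 + 1/2 + 1/4 = 1.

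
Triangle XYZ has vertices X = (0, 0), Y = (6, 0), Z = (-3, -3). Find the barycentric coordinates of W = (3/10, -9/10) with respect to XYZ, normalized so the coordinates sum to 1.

Signed area of the reference triangle: [XYZ] = ½·(0·(0−(-3)) + 6·(-3−0) + (-3)·(0−0)) = ½·(0 − 18 + 0) = -9.
[WYZ] = ½·((3/10)·(0−(-3)) + 6·(-3−(-9/10)) + (-3)·(-9/10−0)) = ½·(9/10 − 63/5 + 27/10) = -9/2, so the X-coordinate is (-9/2)/(-9) = 1/2.
[XWZ] = ½·(0·(-9/10−(-3)) + (3/10)·(-3−0) + (-3)·(0−(-9/10))) = ½·(0 − 9/10 − 27/10) = -9/5, so the Y-coordinate is 1/5.
[XYW] = ½·(0·(0−(-9/10)) + 6·(-9/10−0) + (3/10)·(0−0)) = ½·(0 − 27/5 + 0) = -27/10, so the Z-coordinate is 3/10.

(1/2, 1/5, 3/10)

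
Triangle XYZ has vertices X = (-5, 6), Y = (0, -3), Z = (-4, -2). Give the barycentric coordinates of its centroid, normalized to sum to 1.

(1/3, 1/3, 1/3)

The centroid is the average of the vertices, so each weight is 1/3.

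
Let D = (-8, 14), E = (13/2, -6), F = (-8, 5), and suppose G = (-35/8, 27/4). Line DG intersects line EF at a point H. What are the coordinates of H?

Barycentric coordinates of G with respect to DEF: (1/2, 1/4, 1/4).
On side EF the D-coordinate is zero; dropping G's D-weight 1/2 and renormalizing the remaining 1/4 : 1/4 gives weights 1/2, 1/2 on E, F.
H = (1/2)·(13/2, -6) + (1/2)·(-8, 5) = (-3/4, -1/2).

(-3/4, -1/2)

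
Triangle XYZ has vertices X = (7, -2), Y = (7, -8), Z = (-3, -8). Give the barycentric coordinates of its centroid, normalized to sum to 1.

(1/3, 1/3, 1/3)

The centroid is the average of the vertices, so each weight is 1/3.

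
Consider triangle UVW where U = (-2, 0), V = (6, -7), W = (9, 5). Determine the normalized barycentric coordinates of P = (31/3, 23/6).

(-1/6, 1/6, 1)

Signed area of the reference triangle: [UVW] = ½·((-2)·(-7−5) + 6·(5−0) + 9·(0−(-7))) = ½·(24 + 30 + 63) = 117/2.
[PVW] = ½·((31/3)·(-7−5) + 6·(5−(23/6)) + 9·(23/6−(-7))) = ½·(-124 + 7 + 195/2) = -39/4, so the U-coordinate is (-39/4)/(117/2) = -1/6.
[UPW] = ½·((-2)·(23/6−5) + (31/3)·(5−0) + 9·(0−(23/6))) = ½·(7/3 + 155/3 − 69/2) = 39/4, so the V-coordinate is 1/6.
[UVP] = ½·((-2)·(-7−(23/6)) + 6·(23/6−0) + (31/3)·(0−(-7))) = ½·(65/3 + 23 + 217/3) = 117/2, so the W-coordinate is 1.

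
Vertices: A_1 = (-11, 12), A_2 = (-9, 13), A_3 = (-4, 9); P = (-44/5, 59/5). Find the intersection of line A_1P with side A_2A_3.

(-22/3, 35/3)

Barycentric coordinates of P with respect to A_1A_2A_3: (2/5, 2/5, 1/5).
On side A_2A_3 the A_1-coordinate is zero; dropping P's A_1-weight 2/5 and renormalizing the remaining 2/5 : 1/5 gives weights 2/3, 1/3 on A_2, A_3.
Q = (2/3)·(-9, 13) + (1/3)·(-4, 9) = (-22/3, 35/3).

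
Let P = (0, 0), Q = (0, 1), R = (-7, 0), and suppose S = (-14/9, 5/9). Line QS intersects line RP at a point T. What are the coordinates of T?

(-7/2, 0)

Barycentric coordinates of S with respect to PQR: (2/9, 5/9, 2/9).
On side RP the Q-coordinate is zero; dropping S's Q-weight 5/9 and renormalizing the remaining 2/9 : 2/9 gives weights 1/2, 1/2 on R, P.
T = (1/2)·(-7, 0) + (1/2)·(0, 0) = (-7/2, 0).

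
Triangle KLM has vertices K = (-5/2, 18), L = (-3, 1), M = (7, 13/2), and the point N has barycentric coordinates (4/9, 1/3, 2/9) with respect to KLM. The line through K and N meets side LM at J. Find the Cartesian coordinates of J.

(1, 16/5)

Line KN meets LM where the K-coordinate vanishes; zeroing N's K-weight and renormalizing leaves L, M-weights 1/3 : 2/9 → (3/5, 2/5).
So J = (3/5)·L + (2/5)·M = (1, 16/5).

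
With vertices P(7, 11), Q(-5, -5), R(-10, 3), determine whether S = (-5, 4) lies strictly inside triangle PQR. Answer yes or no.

yes

Barycentric coordinates of S: (45/176, 23/176, 27/44).
The three coordinates are positive, positive, positive; a point is interior exactly when all three are positive.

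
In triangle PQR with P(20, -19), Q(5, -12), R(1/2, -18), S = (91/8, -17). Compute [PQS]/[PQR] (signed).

[PQR] = ½·(20·(-12−(-18)) + 5·(-18−(-19)) + (1/2)·(-19−(-12))) = ½·(120 + 5 − 7/2) = 243/4.
[PQS] = ½·(20·(-12−(-17)) + 5·(-17−(-19)) + (91/8)·(-19−(-12))) = ½·(100 + 10 − 637/8) = 243/16, so the ratio is (243/16)/(243/4) = 1/4.

1/4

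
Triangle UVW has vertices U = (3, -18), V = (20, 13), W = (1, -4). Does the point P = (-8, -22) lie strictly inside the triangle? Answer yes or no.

Barycentric coordinates of P: (63/100, -27/50, 91/100).
The three coordinates are positive, negative, positive; a point is interior exactly when all three are positive.

no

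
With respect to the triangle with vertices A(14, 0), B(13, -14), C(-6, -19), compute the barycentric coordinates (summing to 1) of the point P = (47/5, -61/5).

(1/5, 3/5, 1/5)

Signed area of the reference triangle: [ABC] = ½·(14·(-14−(-19)) + 13·(-19−0) + (-6)·(0−(-14))) = ½·(70 − 247 − 84) = -261/2.
[PBC] = ½·((47/5)·(-14−(-19)) + 13·(-19−(-61/5)) + (-6)·(-61/5−(-14))) = ½·(47 − 442/5 − 54/5) = -261/10, so the A-coordinate is (-261/10)/(-261/2) = 1/5.
[APC] = ½·(14·(-61/5−(-19)) + (47/5)·(-19−0) + (-6)·(0−(-61/5))) = ½·(476/5 − 893/5 − 366/5) = -783/10, so the B-coordinate is 3/5.
[ABP] = ½·(14·(-14−(-61/5)) + 13·(-61/5−0) + (47/5)·(0−(-14))) = ½·(-126/5 − 793/5 + 658/5) = -261/10, so the C-coordinate is 1/5.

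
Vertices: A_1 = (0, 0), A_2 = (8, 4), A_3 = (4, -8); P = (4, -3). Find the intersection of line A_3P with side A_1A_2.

Barycentric coordinates of P with respect to A_1A_2A_3: (1/4, 1/4, 1/2).
On side A_1A_2 the A_3-coordinate is zero; dropping P's A_3-weight 1/2 and renormalizing the remaining 1/4 : 1/4 gives weights 1/2, 1/2 on A_1, A_2.
Q = (1/2)·(0, 0) + (1/2)·(8, 4) = (4, 2).

(4, 2)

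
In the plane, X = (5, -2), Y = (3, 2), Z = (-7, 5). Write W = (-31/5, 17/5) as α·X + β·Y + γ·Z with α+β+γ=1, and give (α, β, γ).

Signed area of the reference triangle: [XYZ] = ½·(5·(2−5) + 3·(5−(-2)) + (-7)·(-2−2)) = ½·(-15 + 21 + 28) = 17.
[WYZ] = ½·((-31/5)·(2−5) + 3·(5−(17/5)) + (-7)·(17/5−2)) = ½·(93/5 + 24/5 − 49/5) = 34/5, so the X-coordinate is (34/5)/17 = 2/5.
[XWZ] = ½·(5·(17/5−5) + (-31/5)·(5−(-2)) + (-7)·(-2−(17/5))) = ½·(-8 − 217/5 + 189/5) = -34/5, so the Y-coordinate is -2/5.
[XYW] = ½·(5·(2−(17/5)) + 3·(17/5−(-2)) + (-31/5)·(-2−2)) = ½·(-7 + 81/5 + 124/5) = 17, so the Z-coordinate is 1.

(2/5, -2/5, 1)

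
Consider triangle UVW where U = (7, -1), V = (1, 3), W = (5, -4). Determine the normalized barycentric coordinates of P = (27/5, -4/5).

(3/5, 1/5, 1/5)

Signed area of the reference triangle: [UVW] = ½·(7·(3−(-4)) + 1·(-4−(-1)) + 5·(-1−3)) = ½·(49 − 3 − 20) = 13.
[PVW] = ½·((27/5)·(3−(-4)) + 1·(-4−(-4/5)) + 5·(-4/5−3)) = ½·(189/5 − 16/5 − 19) = 39/5, so the U-coordinate is (39/5)/13 = 3/5.
[UPW] = ½·(7·(-4/5−(-4)) + (27/5)·(-4−(-1)) + 5·(-1−(-4/5))) = ½·(112/5 − 81/5 − 1) = 13/5, so the V-coordinate is 1/5.
[UVP] = ½·(7·(3−(-4/5)) + 1·(-4/5−(-1)) + (27/5)·(-1−3)) = ½·(133/5 + 1/5 − 108/5) = 13/5, so the W-coordinate is 1/5.
Check: 3/5 + 1/5 + 1/5 = 1.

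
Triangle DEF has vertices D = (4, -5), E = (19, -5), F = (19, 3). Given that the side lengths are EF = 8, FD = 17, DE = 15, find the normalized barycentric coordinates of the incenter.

(1/5, 17/40, 3/8)

The incenter has barycentric coordinates proportional to the opposite side lengths: (8 : 17 : 15).
Normalizing by 8+17+15 = 40 gives (1/5, 17/40, 3/8).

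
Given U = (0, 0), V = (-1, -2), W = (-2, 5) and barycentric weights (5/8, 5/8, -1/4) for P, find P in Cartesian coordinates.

(-1/8, -5/2)

P = (5/8)·U + (5/8)·V + (-1/4)·W.
x-coordinate: (5/8)·0 + (5/8)·(-1) + (-1/4)·(-2) = -1/8.
y-coordinate: (5/8)·0 + (5/8)·(-2) + (-1/4)·5 = -5/2.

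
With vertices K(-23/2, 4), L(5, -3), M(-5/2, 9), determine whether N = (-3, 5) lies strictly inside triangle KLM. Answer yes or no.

yes

Barycentric coordinates of N: (24/97, 67/291, 152/291).
The three coordinates are positive, positive, positive; a point is interior exactly when all three are positive.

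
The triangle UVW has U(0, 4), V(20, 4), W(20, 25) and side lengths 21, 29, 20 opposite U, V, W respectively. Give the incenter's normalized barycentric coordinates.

(3/10, 29/70, 2/7)

The incenter has barycentric coordinates proportional to the opposite side lengths: (21 : 29 : 20).
Normalizing by 21+29+20 = 70 gives (3/10, 29/70, 2/7).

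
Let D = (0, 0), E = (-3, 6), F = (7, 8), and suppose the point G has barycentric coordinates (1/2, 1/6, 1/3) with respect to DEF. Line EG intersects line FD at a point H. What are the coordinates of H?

(14/5, 16/5)

Line EG meets FD where the E-coordinate vanishes; zeroing G's E-weight and renormalizing leaves F, D-weights 1/3 : 1/2 → (2/5, 3/5).
So H = (2/5)·F + (3/5)·D = (14/5, 16/5).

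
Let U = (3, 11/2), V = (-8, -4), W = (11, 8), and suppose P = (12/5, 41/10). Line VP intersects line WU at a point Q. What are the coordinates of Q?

Barycentric coordinates of P with respect to UVW: (3/5, 1/5, 1/5).
On side WU the V-coordinate is zero; dropping P's V-weight 1/5 and renormalizing the remaining 1/5 : 3/5 gives weights 1/4, 3/4 on W, U.
Q = (1/4)·(11, 8) + (3/4)·(3, 11/2) = (5, 49/8).

(5, 49/8)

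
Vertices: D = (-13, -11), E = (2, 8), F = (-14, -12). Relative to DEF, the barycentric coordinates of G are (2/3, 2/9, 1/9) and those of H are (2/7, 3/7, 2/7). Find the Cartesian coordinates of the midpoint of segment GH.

(-524/63, -316/63)

Barycentric coordinates of the midpoint are the average: (10/21, 41/126, 25/126).
Converting: (10/21)·D + (41/126)·E + (25/126)·F = (-524/63, -316/63).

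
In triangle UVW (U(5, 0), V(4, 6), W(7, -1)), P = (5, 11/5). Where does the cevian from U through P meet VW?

Barycentric coordinates of P with respect to UVW: (2/5, 2/5, 1/5).
On side VW the U-coordinate is zero; dropping P's U-weight 2/5 and renormalizing the remaining 2/5 : 1/5 gives weights 2/3, 1/3 on V, W.
Q = (2/3)·(4, 6) + (1/3)·(7, -1) = (5, 11/3).

(5, 11/3)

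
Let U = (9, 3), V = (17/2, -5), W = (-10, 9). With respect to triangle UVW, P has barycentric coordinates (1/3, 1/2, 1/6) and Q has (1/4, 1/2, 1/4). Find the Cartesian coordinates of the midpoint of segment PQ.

Barycentric coordinates of the midpoint are the average: (7/24, 1/2, 5/24).
Converting: (7/24)·U + (1/2)·V + (5/24)·W = (115/24, 1/4).

(115/24, 1/4)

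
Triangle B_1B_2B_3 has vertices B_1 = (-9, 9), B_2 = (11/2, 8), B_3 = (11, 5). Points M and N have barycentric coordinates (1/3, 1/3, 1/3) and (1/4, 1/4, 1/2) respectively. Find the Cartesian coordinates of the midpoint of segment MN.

Barycentric coordinates of the midpoint are the average: (7/24, 7/24, 5/12).
Converting: (7/24)·B_1 + (7/24)·B_2 + (5/12)·B_3 = (57/16, 169/24).

(57/16, 169/24)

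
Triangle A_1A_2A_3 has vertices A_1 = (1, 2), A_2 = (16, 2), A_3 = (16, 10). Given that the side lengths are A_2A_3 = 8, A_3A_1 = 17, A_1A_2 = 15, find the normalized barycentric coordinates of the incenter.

(1/5, 17/40, 3/8)

The incenter has barycentric coordinates proportional to the opposite side lengths: (8 : 17 : 15).
Normalizing by 8+17+15 = 40 gives (1/5, 17/40, 3/8).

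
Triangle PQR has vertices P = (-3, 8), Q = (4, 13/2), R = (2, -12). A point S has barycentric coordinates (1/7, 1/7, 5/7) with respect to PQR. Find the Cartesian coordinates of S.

(11/7, -13/2)

S = (1/7)·P + (1/7)·Q + (5/7)·R.
x-coordinate: (1/7)·(-3) + (1/7)·4 + (5/7)·2 = 11/7.
y-coordinate: (1/7)·8 + (1/7)·(13/2) + (5/7)·(-12) = -13/2.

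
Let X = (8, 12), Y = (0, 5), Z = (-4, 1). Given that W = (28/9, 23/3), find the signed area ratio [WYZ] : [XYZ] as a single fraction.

4/9

[XYZ] = ½·(8·(5−1) + 0·(1−12) + (-4)·(12−5)) = ½·(32 + 0 − 28) = 2.
[WYZ] = ½·((28/9)·(5−1) + 0·(1−(23/3)) + (-4)·(23/3−5)) = ½·(112/9 + 0 − 32/3) = 8/9, so the ratio is (8/9)/2 = 4/9.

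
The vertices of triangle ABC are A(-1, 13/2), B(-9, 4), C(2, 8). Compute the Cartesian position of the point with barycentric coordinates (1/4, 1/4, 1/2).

P = (1/4)·A + (1/4)·B + (1/2)·C.
x-coordinate: (1/4)·(-1) + (1/4)·(-9) + (1/2)·2 = -3/2.
y-coordinate: (1/4)·(13/2) + (1/4)·4 + (1/2)·8 = 53/8.

(-3/2, 53/8)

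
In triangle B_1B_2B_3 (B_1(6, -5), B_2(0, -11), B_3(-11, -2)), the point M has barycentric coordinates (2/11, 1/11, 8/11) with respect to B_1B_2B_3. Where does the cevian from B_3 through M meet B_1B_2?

Line B_3M meets B_1B_2 where the B_3-coordinate vanishes; zeroing M's B_3-weight and renormalizing leaves B_1, B_2-weights 2/11 : 1/11 → (2/3, 1/3).
So N = (2/3)·B_1 + (1/3)·B_2 = (4, -7).

(4, -7)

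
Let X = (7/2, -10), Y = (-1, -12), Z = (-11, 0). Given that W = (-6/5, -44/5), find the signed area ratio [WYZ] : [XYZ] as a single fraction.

[XYZ] = ½·((7/2)·(-12−0) + (-1)·(0−(-10)) + (-11)·(-10−(-12))) = ½·(-42 − 10 − 22) = -37.
[WYZ] = ½·((-6/5)·(-12−0) + (-1)·(0−(-44/5)) + (-11)·(-44/5−(-12))) = ½·(72/5 − 44/5 − 176/5) = -74/5, so the ratio is (-74/5)/(-37) = 2/5.

2/5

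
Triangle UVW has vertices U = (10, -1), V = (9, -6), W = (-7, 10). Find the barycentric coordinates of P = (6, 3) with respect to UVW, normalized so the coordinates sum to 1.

Signed area of the reference triangle: [UVW] = ½·(10·(-6−10) + 9·(10−(-1)) + (-7)·(-1−(-6))) = ½·(-160 + 99 − 35) = -48.
[PVW] = ½·(6·(-6−10) + 9·(10−3) + (-7)·(3−(-6))) = ½·(-96 + 63 − 63) = -48, so the U-coordinate is (-48)/(-48) = 1.
[UPW] = ½·(10·(3−10) + 6·(10−(-1)) + (-7)·(-1−3)) = ½·(-70 + 66 + 28) = 12, so the V-coordinate is -1/4.
[UVP] = ½·(10·(-6−3) + 9·(3−(-1)) + 6·(-1−(-6))) = ½·(-90 + 36 + 30) = -12, so the W-coordinate is 1/4.
Check: 1 − 1/4 + 1/4 = 1.

(1, -1/4, 1/4)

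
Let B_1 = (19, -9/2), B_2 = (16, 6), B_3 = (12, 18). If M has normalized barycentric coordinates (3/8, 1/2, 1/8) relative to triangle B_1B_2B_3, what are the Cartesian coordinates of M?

(133/8, 57/16)

M = (3/8)·B_1 + (1/2)·B_2 + (1/8)·B_3.
x-coordinate: (3/8)·19 + (1/2)·16 + (1/8)·12 = 133/8.
y-coordinate: (3/8)·(-9/2) + (1/2)·6 + (1/8)·18 = 57/16.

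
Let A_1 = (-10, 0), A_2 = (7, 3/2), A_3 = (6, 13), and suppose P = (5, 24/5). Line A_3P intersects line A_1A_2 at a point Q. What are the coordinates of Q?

(32/7, 9/7)

Barycentric coordinates of P with respect to A_1A_2A_3: (1/10, 3/5, 3/10).
On side A_1A_2 the A_3-coordinate is zero; dropping P's A_3-weight 3/10 and renormalizing the remaining 1/10 : 3/5 gives weights 1/7, 6/7 on A_1, A_2.
Q = (1/7)·(-10, 0) + (6/7)·(7, 3/2) = (32/7, 9/7).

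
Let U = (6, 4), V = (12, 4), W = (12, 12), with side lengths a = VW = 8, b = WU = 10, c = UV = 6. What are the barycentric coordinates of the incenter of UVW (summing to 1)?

The incenter has barycentric coordinates proportional to the opposite side lengths: (8 : 10 : 6).
Normalizing by 8+10+6 = 24 gives (1/3, 5/12, 1/4).

(1/3, 5/12, 1/4)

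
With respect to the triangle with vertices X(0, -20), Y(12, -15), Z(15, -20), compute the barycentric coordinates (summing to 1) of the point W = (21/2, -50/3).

Signed area of the reference triangle: [XYZ] = ½·(0·(-15−(-20)) + 12·(-20−(-20)) + 15·(-20−(-15))) = ½·(0 + 0 − 75) = -75/2.
[WYZ] = ½·((21/2)·(-15−(-20)) + 12·(-20−(-50/3)) + 15·(-50/3−(-15))) = ½·(105/2 − 40 − 25) = -25/4, so the X-coordinate is (-25/4)/(-75/2) = 1/6.
[XWZ] = ½·(0·(-50/3−(-20)) + (21/2)·(-20−(-20)) + 15·(-20−(-50/3))) = ½·(0 + 0 − 50) = -25, so the Y-coordinate is 2/3.
[XYW] = ½·(0·(-15−(-50/3)) + 12·(-50/3−(-20)) + (21/2)·(-20−(-15))) = ½·(0 + 40 − 105/2) = -25/4, so the Z-coordinate is 1/6.

(1/6, 2/3, 1/6)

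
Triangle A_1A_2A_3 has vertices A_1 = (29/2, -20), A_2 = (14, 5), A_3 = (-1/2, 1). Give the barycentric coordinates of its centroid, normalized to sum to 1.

The centroid is the average of the vertices, so each weight is 1/3.

(1/3, 1/3, 1/3)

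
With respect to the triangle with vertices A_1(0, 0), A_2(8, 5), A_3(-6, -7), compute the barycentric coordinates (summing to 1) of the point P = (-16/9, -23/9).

(4/9, 1/9, 4/9)

Signed area of the reference triangle: [A_1A_2A_3] = ½·(0·(5−(-7)) + 8·(-7−0) + (-6)·(0−5)) = ½·(0 − 56 + 30) = -13.
[PA_2A_3] = ½·((-16/9)·(5−(-7)) + 8·(-7−(-23/9)) + (-6)·(-23/9−5)) = ½·(-64/3 − 320/9 + 136/3) = -52/9, so the A_1-coordinate is (-52/9)/(-13) = 4/9.
[A_1PA_3] = ½·(0·(-23/9−(-7)) + (-16/9)·(-7−0) + (-6)·(0−(-23/9))) = ½·(0 + 112/9 − 46/3) = -13/9, so the A_2-coordinate is 1/9.
[A_1A_2P] = ½·(0·(5−(-23/9)) + 8·(-23/9−0) + (-16/9)·(0−5)) = ½·(0 − 184/9 + 80/9) = -52/9, so the A_3-coordinate is 4/9.
Check: 4/9 + 1/9 + 4/9 = 1.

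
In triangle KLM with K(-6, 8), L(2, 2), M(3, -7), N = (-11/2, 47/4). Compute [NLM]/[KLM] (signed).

[KLM] = ½·((-6)·(2−(-7)) + 2·(-7−8) + 3·(8−2)) = ½·(-54 − 30 + 18) = -33.
[NLM] = ½·((-11/2)·(2−(-7)) + 2·(-7−(47/4)) + 3·(47/4−2)) = ½·(-99/2 − 75/2 + 117/4) = -231/8, so the ratio is (-231/8)/(-33) = 7/8.

7/8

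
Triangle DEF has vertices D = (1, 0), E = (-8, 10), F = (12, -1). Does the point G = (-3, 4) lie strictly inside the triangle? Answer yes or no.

no

Barycentric coordinates of G: (65/101, 40/101, -4/101).
The three coordinates are positive, positive, negative; a point is interior exactly when all three are positive.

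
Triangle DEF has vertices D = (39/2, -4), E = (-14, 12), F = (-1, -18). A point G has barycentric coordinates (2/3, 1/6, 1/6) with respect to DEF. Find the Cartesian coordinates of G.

G = (2/3)·D + (1/6)·E + (1/6)·F.
x-coordinate: (2/3)·(39/2) + (1/6)·(-14) + (1/6)·(-1) = 21/2.
y-coordinate: (2/3)·(-4) + (1/6)·12 + (1/6)·(-18) = -11/3.

(21/2, -11/3)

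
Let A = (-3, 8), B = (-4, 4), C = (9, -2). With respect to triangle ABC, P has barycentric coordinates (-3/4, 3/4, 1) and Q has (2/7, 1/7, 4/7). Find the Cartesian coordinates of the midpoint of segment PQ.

(335/56, -23/14)

Barycentric coordinates of the midpoint are the average: (-13/56, 25/56, 11/14).
Converting: (-13/56)·A + (25/56)·B + (11/14)·C = (335/56, -23/14).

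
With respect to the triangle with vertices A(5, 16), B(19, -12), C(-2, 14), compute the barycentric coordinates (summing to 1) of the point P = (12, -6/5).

(1/5, 3/5, 1/5)

Signed area of the reference triangle: [ABC] = ½·(5·(-12−14) + 19·(14−16) + (-2)·(16−(-12))) = ½·(-130 − 38 − 56) = -112.
[PBC] = ½·(12·(-12−14) + 19·(14−(-6/5)) + (-2)·(-6/5−(-12))) = ½·(-312 + 1444/5 − 108/5) = -112/5, so the A-coordinate is (-112/5)/(-112) = 1/5.
[APC] = ½·(5·(-6/5−14) + 12·(14−16) + (-2)·(16−(-6/5))) = ½·(-76 − 24 − 172/5) = -336/5, so the B-coordinate is 3/5.
[ABP] = ½·(5·(-12−(-6/5)) + 19·(-6/5−16) + 12·(16−(-12))) = ½·(-54 − 1634/5 + 336) = -112/5, so the C-coordinate is 1/5.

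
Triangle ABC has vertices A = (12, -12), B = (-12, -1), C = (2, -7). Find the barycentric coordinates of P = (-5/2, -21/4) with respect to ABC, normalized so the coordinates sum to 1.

(1/4, 1/2, 1/4)

Signed area of the reference triangle: [ABC] = ½·(12·(-1−(-7)) + (-12)·(-7−(-12)) + 2·(-12−(-1))) = ½·(72 − 60 − 22) = -5.
[PBC] = ½·((-5/2)·(-1−(-7)) + (-12)·(-7−(-21/4)) + 2·(-21/4−(-1))) = ½·(-15 + 21 − 17/2) = -5/4, so the A-coordinate is (-5/4)/(-5) = 1/4.
[APC] = ½·(12·(-21/4−(-7)) + (-5/2)·(-7−(-12)) + 2·(-12−(-21/4))) = ½·(21 − 25/2 − 27/2) = -5/2, so the B-coordinate is 1/2.
[ABP] = ½·(12·(-1−(-21/4)) + (-12)·(-21/4−(-12)) + (-5/2)·(-12−(-1))) = ½·(51 − 81 + 55/2) = -5/4, so the C-coordinate is 1/4.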